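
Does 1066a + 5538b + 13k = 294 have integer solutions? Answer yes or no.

gcd(5538, 1066) = 26  (5538 = 5·1066 + 208, 1066 = 5·208 + 26, 208 = 8·26).
gcd(26, 13) = 13.
13 does not divide 294 (remainder 8), so no integer solutions.

no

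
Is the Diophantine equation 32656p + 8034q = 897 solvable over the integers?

gcd(32656, 8034) = 26.
26 does not divide 897 (remainder 13), so no integer solutions.

no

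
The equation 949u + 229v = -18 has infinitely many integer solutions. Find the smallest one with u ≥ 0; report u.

166

gcd(949, 229):
  949 = 4·229 + 33
  229 = 6·33 + 31
  33 = 1·31 + 2
  31 = 15·2 + 1
  2 = 2·1
so gcd(949, 229) = 1.
1 divides -18, so solutions exist.
Back-substitute for Bézout coefficients:
  1 = 31 - 15·2
  ... = 949·(-111) + 229·(460)
Scale by -18/1 = -18: (u₀, v₀) = (1998, -8280).
General solution: u = 1998 + 229t, v = -8280 - 949t for integer t.
u ≥ 0: smallest is 1998 mod 229 = 166 (at t = -8), with v = -688.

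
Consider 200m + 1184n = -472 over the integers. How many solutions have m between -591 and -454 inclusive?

gcd(1184, 200) = 8.
By Bézout, 200·(-71) + 1184·(12) = 8.
Particular solution: (45, -8).
General solution: m = 45 + 148t, n = -8 - 25t for integer t.
-591 ≤ 45 + 148t ≤ -454 gives t ∈ [-4, -4], which is 1 value.

1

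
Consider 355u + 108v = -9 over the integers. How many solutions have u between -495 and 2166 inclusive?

gcd(355, 108) = 1  (355 = 3·108 + 31, 108 = 3·31 + 15, 31 = 2·15 + 1, 15 = 15·1).
Back-substituting, 355·(7) + 108·(-23) = 1.
Scale by -9: particular solution (-63, 207); reduce u mod 108: (45, -148).
General solution: u = 45 + 108t, v = -148 - 355t for integer t.
-495 ≤ 45 + 108t ≤ 2166 gives t ∈ [-5, 19], which is 25 values.

25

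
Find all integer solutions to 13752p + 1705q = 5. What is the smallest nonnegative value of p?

gcd(13752, 1705):
  13752 = 8·1705 + 112
  1705 = 15·112 + 25
  112 = 4·25 + 12
  25 = 2·12 + 1
  12 = 12·1
so gcd(13752, 1705) = 1.
1 divides 5, so solutions exist.
Back-substitute for Bézout coefficients:
  1 = 25 - 2·12
  ... = 13752·(-137) + 1705·(1105)
Scale by 5/1 = 5: (p₀, q₀) = (-685, 5525).
General solution: p = -685 + 1705t, q = 5525 - 13752t for integer t.
p ≥ 0: smallest is -685 mod 1705 = 1020 (at t = 1), with q = -8227.

1020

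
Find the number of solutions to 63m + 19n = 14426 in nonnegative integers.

12

gcd(63, 19) = 1  (63 = 3*19 + 6, 19 = 3*6 + 1, 6 = 6*1).
Back-substituting, 63*(-3) + 19*(10) = 1.
Scale by 14426: one solution is (-43278, 144260). Reduce m mod 19: (4, 746).
General: m = 4 + 19t, n = 746 - 63t.
m ≥ 0 ⇒ t ≥ 0; n ≥ 0 ⇒ t ≤ 11. So t ∈ [0, 11]: 12 solutions.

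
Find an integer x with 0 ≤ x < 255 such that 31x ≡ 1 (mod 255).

gcd(255, 31):
  255 = 8*31 + 7
  31 = 4*7 + 3
  7 = 2*3 + 1
  3 = 3*1
so gcd(255, 31) = 1.
Back-substitute for Bézout coefficients:
  1 = 7 - 2*3
  ... = 31*(-74) + 255*(9)
So 31*-74 ≡ 1 (mod 255), and -74 mod 255 = 181.

181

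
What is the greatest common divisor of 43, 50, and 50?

1

gcd(50, 43):
  50 = 1·43 + 7
  43 = 6·7 + 1
  7 = 7·1
so gcd(50, 43) = 1.
gcd(1, 50) = 1.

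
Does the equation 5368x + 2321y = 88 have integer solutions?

yes

gcd(5368, 2321) = 11  (5368 = 2·2321 + 726, 2321 = 3·726 + 143, 726 = 5·143 + 11, 143 = 13·11).
11 divides 88, so integer solutions exist.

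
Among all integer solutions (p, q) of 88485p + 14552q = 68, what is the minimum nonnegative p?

gcd(88485, 14552):
  88485 = 6·14552 + 1173
  14552 = 12·1173 + 476
  1173 = 2·476 + 221
  476 = 2·221 + 34
  221 = 6·34 + 17
  34 = 2·17
so gcd(88485, 14552) = 17.
17 divides 68, so solutions exist.
Back-substitute for Bézout coefficients:
  17 = 221 - 6·34
  ... = 88485·(397) + 14552·(-2414)
Scale by 68/17 = 4: (p₀, q₀) = (1588, -9656).
General solution: p = 1588 + 856t, q = -9656 - 5205t for integer t.
p ≥ 0: smallest is 1588 mod 856 = 732 (at t = -1), with q = -4451.

732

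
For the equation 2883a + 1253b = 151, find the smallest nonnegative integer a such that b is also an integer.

479

gcd(2883, 1253):
  2883 = 2*1253 + 377
  1253 = 3*377 + 122
  377 = 3*122 + 11
  122 = 11*11 + 1
  11 = 11*1
so gcd(2883, 1253) = 1.
1 divides 151, so solutions exist.
Back-substitute for Bézout coefficients:
  1 = 122 - 11*11
  ... = 2883*(-113) + 1253*(260)
Scale by 151/1 = 151: (a₀, b₀) = (-17063, 39260).
General solution: a = -17063 + 1253t, b = 39260 - 2883t for integer t.
a ≥ 0: smallest is -17063 mod 1253 = 479 (at t = 14), with b = -1102.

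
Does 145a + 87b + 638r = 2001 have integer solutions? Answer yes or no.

yes

gcd(145, 87) = 29.
gcd(29, 638) = 29.
29 divides 2001, so integer solutions exist.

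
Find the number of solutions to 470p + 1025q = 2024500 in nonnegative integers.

gcd(1025, 470) = 5.
By Bézout, 470*(24) + 1025*(-11) = 5.
One solution: (190, 1888).
General: p = 190 + 205t, q = 1888 - 94t.
p ≥ 0 ⇒ t ≥ 0; q ≥ 0 ⇒ t ≤ 20. So t ∈ [0, 20]: 21 solutions.

21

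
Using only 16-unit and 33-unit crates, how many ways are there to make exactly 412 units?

1

Need nonnegative integers with 16j + 33k = 412.
gcd(16, 33) = 1, and 16·(-2) + 33·(1) = 1.
So (j₀, k₀) = (-824, 412); general j = -824 + 33t, k = 412 - 16t.
j ≥ 0 ⇒ t ≥ 25; k ≥ 0 ⇒ t ≤ 25. That's 1 value of t.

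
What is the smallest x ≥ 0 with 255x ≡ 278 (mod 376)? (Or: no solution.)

gcd(376, 255) = 1  (376 = 1*255 + 121, 255 = 2*121 + 13, 121 = 9*13 + 4, 13 = 3*4 + 1, 4 = 4*1).
1 divides 278, so solutions exist.
Back-substituting, 255*(87) + 376*(-59) = 1.
So 255*(87) ≡ 1 (mod 376); multiply by 278: x ≡ 24186 (mod 376).
Smallest nonnegative: x = 24186 mod 376 = 122.

122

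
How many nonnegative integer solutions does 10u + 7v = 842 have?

12

gcd(10, 7):
  10 = 1*7 + 3
  7 = 2*3 + 1
  3 = 3*1
so gcd(10, 7) = 1.
Back-substitute for Bézout coefficients:
  1 = 7 - 2*3
  ... = 10*(-2) + 7*(3)
Scale by 842: one solution is (-1684, 2526). Reduce u mod 7: (3, 116).
General: u = 3 + 7t, v = 116 - 10t.
u ≥ 0 ⇒ t ≥ 0; v ≥ 0 ⇒ t ≤ 11. So t ∈ [0, 11]: 12 solutions.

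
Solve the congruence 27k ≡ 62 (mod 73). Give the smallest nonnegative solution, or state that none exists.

gcd(73, 27):
  73 = 2·27 + 19
  27 = 1·19 + 8
  19 = 2·8 + 3
  8 = 2·3 + 2
  3 = 1·2 + 1
  2 = 2·1
so gcd(73, 27) = 1.
1 divides 62, so solutions exist.
Back-substitute for Bézout coefficients:
  1 = 3 - 1·2
  ... = 27·(-27) + 73·(10)
So 27·(-27) ≡ 1 (mod 73); multiply by 62: k ≡ -1674 (mod 73).
Smallest nonnegative: k = -1674 mod 73 = 5.

5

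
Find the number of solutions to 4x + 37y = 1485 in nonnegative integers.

gcd(37, 4) = 1  (37 = 9·4 + 1, 4 = 4·1).
Back-substituting, 4·(-9) + 37·(1) = 1.
Scale by 1485: one solution is (-13365, 1485). Reduce x mod 37: (29, 37).
General: x = 29 + 37t, y = 37 - 4t.
x ≥ 0 ⇒ t ≥ 0; y ≥ 0 ⇒ t ≤ 9. So t ∈ [0, 9]: 10 solutions.

10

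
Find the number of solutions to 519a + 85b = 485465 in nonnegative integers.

gcd(519, 85):
  519 = 6×85 + 9
  85 = 9×9 + 4
  9 = 2×4 + 1
  4 = 4×1
so gcd(519, 85) = 1.
Back-substitute for Bézout coefficients:
  1 = 9 - 2×4
  ... = 519×(19) + 85×(-116)
Scale by 485465: one solution is (9223835, -56313940). Reduce a mod 85: (60, 5345).
General: a = 60 + 85t, b = 5345 - 519t.
a ≥ 0 ⇒ t ≥ 0; b ≥ 0 ⇒ t ≤ 10. So t ∈ [0, 10]: 11 solutions.

11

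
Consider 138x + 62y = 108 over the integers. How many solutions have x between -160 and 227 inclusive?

gcd(138, 62):
  138 = 2*62 + 14
  62 = 4*14 + 6
  14 = 2*6 + 2
  6 = 3*2
so gcd(138, 62) = 2.
Back-substitute for Bézout coefficients:
  2 = 14 - 2*6
  ... = 138*(9) + 62*(-20)
Scale by 54: particular solution (486, -1080); reduce x mod 31: (21, -45).
General solution: x = 21 + 31t, y = -45 - 69t for integer t.
-160 ≤ 21 + 31t ≤ 227 gives t ∈ [-5, 6], which is 12 values.

12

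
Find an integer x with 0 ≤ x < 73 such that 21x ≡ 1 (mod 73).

gcd(73, 21) = 1  (73 = 3·21 + 10, 21 = 2·10 + 1, 10 = 10·1).
Back-substituting, 21·(7) + 73·(-2) = 1.
So 21·7 ≡ 1 (mod 73), and 7 mod 73 = 7.

7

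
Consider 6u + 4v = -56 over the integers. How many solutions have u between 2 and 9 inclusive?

gcd(6, 4) = 2.
By Bézout, 6·(1) + 4·(-1) = 2.
Particular solution: (0, -14).
General solution: u = 0 + 2t, v = -14 - 3t for integer t.
2 ≤ 0 + 2t ≤ 9 gives t ∈ [1, 4], which is 4 values.

4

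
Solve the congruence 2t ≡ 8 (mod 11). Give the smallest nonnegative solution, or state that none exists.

4

gcd(11, 2) = 1.
1 divides 8, so solutions exist.
By Bézout, 2×(-5) + 11×(1) = 1.
So 2×(-5) ≡ 1 (mod 11); multiply by 8: t ≡ -40 (mod 11).
Smallest nonnegative: t = -40 mod 11 = 4.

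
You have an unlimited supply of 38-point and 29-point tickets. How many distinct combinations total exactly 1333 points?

1

Need nonnegative integers with 38j + 29k = 1333.
gcd(38, 29) = 1, and 38·(13) + 29·(-17) = 1.
So (j₀, k₀) = (17329, -22661); general j = 17329 + 29t, k = -22661 - 38t.
j ≥ 0 ⇒ t ≥ -597; k ≥ 0 ⇒ t ≤ -597. That's 1 value of t.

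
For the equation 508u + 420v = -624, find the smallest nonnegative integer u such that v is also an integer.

12

gcd(508, 420) = 4  (508 = 1*420 + 88, 420 = 4*88 + 68, 88 = 1*68 + 20, 68 = 3*20 + 8, 20 = 2*8 + 4, 8 = 2*4).
4 divides -624, so solutions exist.
Back-substituting, 508*(43) + 420*(-52) = 4.
Scale by -624/4 = -156: (u₀, v₀) = (-6708, 8112).
General solution: u = -6708 + 105t, v = 8112 - 127t for integer t.
u ≥ 0: smallest is -6708 mod 105 = 12 (at t = 64), with v = -16.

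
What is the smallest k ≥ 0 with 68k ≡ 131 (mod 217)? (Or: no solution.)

120

gcd(217, 68):
  217 = 3*68 + 13
  68 = 5*13 + 3
  13 = 4*3 + 1
  3 = 3*1
so gcd(217, 68) = 1.
1 divides 131, so solutions exist.
Back-substitute for Bézout coefficients:
  1 = 13 - 4*3
  ... = 68*(-67) + 217*(21)
So 68*(-67) ≡ 1 (mod 217); multiply by 131: k ≡ -8777 (mod 217).
Smallest nonnegative: k = -8777 mod 217 = 120.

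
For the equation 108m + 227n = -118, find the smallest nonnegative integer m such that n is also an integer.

gcd(227, 108) = 1  (227 = 2×108 + 11, 108 = 9×11 + 9, 11 = 1×9 + 2, 9 = 4×2 + 1, 2 = 2×1).
1 divides -118, so solutions exist.
Back-substituting, 108×(103) + 227×(-49) = 1.
Scale by -118/1 = -118: (m₀, n₀) = (-12154, 5782).
General solution: m = -12154 + 227t, n = 5782 - 108t for integer t.
m ≥ 0: smallest is -12154 mod 227 = 104 (at t = 54), with n = -50.

104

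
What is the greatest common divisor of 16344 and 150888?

24

gcd(150888, 16344):
  150888 = 9·16344 + 3792
  16344 = 4·3792 + 1176
  3792 = 3·1176 + 264
  1176 = 4·264 + 120
  264 = 2·120 + 24
  120 = 5·24
so gcd(150888, 16344) = 24.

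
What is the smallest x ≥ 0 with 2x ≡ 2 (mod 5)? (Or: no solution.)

gcd(5, 2) = 1.
1 divides 2, so solutions exist.
By Bézout, 2*(-2) + 5*(1) = 1.
So 2*(-2) ≡ 1 (mod 5); multiply by 2: x ≡ -4 (mod 5).
Smallest nonnegative: x = -4 mod 5 = 1.

1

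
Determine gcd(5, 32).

gcd(32, 5):
  32 = 6×5 + 2
  5 = 2×2 + 1
  2 = 2×1
so gcd(32, 5) = 1.

1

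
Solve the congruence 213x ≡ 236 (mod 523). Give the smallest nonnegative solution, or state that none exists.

gcd(523, 213) = 1.
1 divides 236, so solutions exist.
By Bézout, 213·(248) + 523·(-101) = 1.
So 213·(248) ≡ 1 (mod 523); multiply by 236: x ≡ 58528 (mod 523).
Smallest nonnegative: x = 58528 mod 523 = 475.

475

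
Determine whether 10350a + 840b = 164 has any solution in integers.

no

gcd(10350, 840) = 30.
30 does not divide 164 (remainder 14), so no integer solutions.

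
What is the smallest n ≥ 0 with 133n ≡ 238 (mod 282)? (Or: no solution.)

76

gcd(282, 133) = 1.
1 divides 238, so solutions exist.
By Bézout, 133×(-53) + 282×(25) = 1.
So 133×(-53) ≡ 1 (mod 282); multiply by 238: n ≡ -12614 (mod 282).
Smallest nonnegative: n = -12614 mod 282 = 76.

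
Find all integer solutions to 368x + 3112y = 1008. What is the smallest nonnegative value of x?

gcd(3112, 368):
  3112 = 8·368 + 168
  368 = 2·168 + 32
  168 = 5·32 + 8
  32 = 4·8
so gcd(3112, 368) = 8.
8 divides 1008, so solutions exist.
Back-substitute for Bézout coefficients:
  8 = 168 - 5·32
  ... = 368·(-93) + 3112·(11)
Scale by 1008/8 = 126: (x₀, y₀) = (-11718, 1386).
General solution: x = -11718 + 389t, y = 1386 - 46t for integer t.
x ≥ 0: smallest is -11718 mod 389 = 341 (at t = 31), with y = -40.

341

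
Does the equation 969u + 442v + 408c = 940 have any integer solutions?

no

gcd(969, 442) = 17  (969 = 2*442 + 85, 442 = 5*85 + 17, 85 = 5*17).
gcd(17, 408) = 17.
17 does not divide 940 (remainder 5), so no integer solutions.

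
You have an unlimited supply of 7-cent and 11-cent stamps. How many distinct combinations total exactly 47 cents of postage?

Need nonnegative integers with 7j + 11k = 47.
gcd(7, 11) = 1, and 7·(-3) + 11·(2) = 1.
So (j₀, k₀) = (-141, 94); general j = -141 + 11t, k = 94 - 7t.
j ≥ 0 ⇒ t ≥ 13; k ≥ 0 ⇒ t ≤ 13. That's 1 value of t.

1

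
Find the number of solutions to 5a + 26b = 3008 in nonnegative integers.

gcd(26, 5) = 1.
By Bézout, 5·(-5) + 26·(1) = 1.
One solution: (14, 113).
General: a = 14 + 26t, b = 113 - 5t.
a ≥ 0 ⇒ t ≥ 0; b ≥ 0 ⇒ t ≤ 22. So t ∈ [0, 22]: 23 solutions.

23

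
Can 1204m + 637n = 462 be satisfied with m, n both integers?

yes

gcd(1204, 637):
  1204 = 1*637 + 567
  637 = 1*567 + 70
  567 = 8*70 + 7
  70 = 10*7
so gcd(1204, 637) = 7.
7 divides 462, so integer solutions exist.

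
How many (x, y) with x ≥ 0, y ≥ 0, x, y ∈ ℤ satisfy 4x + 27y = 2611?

gcd(27, 4) = 1.
By Bézout, 4×(7) + 27×(-1) = 1.
One solution: (25, 93).
General: x = 25 + 27t, y = 93 - 4t.
x ≥ 0 ⇒ t ≥ 0; y ≥ 0 ⇒ t ≤ 23. So t ∈ [0, 23]: 24 solutions.

24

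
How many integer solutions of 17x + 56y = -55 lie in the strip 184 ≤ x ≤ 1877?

gcd(56, 17):
  56 = 3×17 + 5
  17 = 3×5 + 2
  5 = 2×2 + 1
  2 = 2×1
so gcd(56, 17) = 1.
Back-substitute for Bézout coefficients:
  1 = 5 - 2×2
  ... = 17×(-23) + 56×(7)
Scale by -55: particular solution (1265, -385); reduce x mod 56: (33, -11).
General solution: x = 33 + 56t, y = -11 - 17t for integer t.
184 ≤ 33 + 56t ≤ 1877 gives t ∈ [3, 32], which is 30 values.

30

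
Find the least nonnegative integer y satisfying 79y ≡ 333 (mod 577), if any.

552

gcd(577, 79):
  577 = 7·79 + 24
  79 = 3·24 + 7
  24 = 3·7 + 3
  7 = 2·3 + 1
  3 = 3·1
so gcd(577, 79) = 1.
1 divides 333, so solutions exist.
Back-substitute for Bézout coefficients:
  1 = 7 - 2·3
  ... = 79·(168) + 577·(-23)
So 79·(168) ≡ 1 (mod 577); multiply by 333: y ≡ 55944 (mod 577).
Smallest nonnegative: y = 55944 mod 577 = 552.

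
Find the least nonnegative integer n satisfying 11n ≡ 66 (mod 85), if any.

6

gcd(85, 11) = 1  (85 = 7*11 + 8, 11 = 1*8 + 3, 8 = 2*3 + 2, 3 = 1*2 + 1, 2 = 2*1).
1 divides 66, so solutions exist.
Back-substituting, 11*(31) + 85*(-4) = 1.
So 11*(31) ≡ 1 (mod 85); multiply by 66: n ≡ 2046 (mod 85).
Smallest nonnegative: n = 2046 mod 85 = 6.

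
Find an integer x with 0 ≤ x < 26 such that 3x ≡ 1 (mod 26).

9

gcd(26, 3):
  26 = 8×3 + 2
  3 = 1×2 + 1
  2 = 2×1
so gcd(26, 3) = 1.
Back-substitute for Bézout coefficients:
  1 = 3 - 1×2
  ... = 3×(9) + 26×(-1)
So 3×9 ≡ 1 (mod 26), and 9 mod 26 = 9.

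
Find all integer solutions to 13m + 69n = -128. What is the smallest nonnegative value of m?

22

gcd(69, 13):
  69 = 5×13 + 4
  13 = 3×4 + 1
  4 = 4×1
so gcd(69, 13) = 1.
1 divides -128, so solutions exist.
Back-substitute for Bézout coefficients:
  1 = 13 - 3×4
  ... = 13×(16) + 69×(-3)
Scale by -128/1 = -128: (m₀, n₀) = (-2048, 384).
General solution: m = -2048 + 69t, n = 384 - 13t for integer t.
m ≥ 0: smallest is -2048 mod 69 = 22 (at t = 30), with n = -6.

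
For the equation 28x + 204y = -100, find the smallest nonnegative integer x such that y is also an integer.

gcd(204, 28):
  204 = 7×28 + 8
  28 = 3×8 + 4
  8 = 2×4
so gcd(204, 28) = 4.
4 divides -100, so solutions exist.
Back-substitute for Bézout coefficients:
  4 = 28 - 3×8
  ... = 28×(22) + 204×(-3)
Scale by -100/4 = -25: (x₀, y₀) = (-550, 75).
General solution: x = -550 + 51t, y = 75 - 7t for integer t.
x ≥ 0: smallest is -550 mod 51 = 11 (at t = 11), with y = -2.

11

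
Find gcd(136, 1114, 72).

2

gcd(1114, 136):
  1114 = 8×136 + 26
  136 = 5×26 + 6
  26 = 4×6 + 2
  6 = 3×2
so gcd(1114, 136) = 2.
gcd(2, 72) = 2.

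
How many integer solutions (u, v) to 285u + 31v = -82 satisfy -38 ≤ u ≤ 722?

25

gcd(285, 31):
  285 = 9×31 + 6
  31 = 5×6 + 1
  6 = 6×1
so gcd(285, 31) = 1.
Back-substitute for Bézout coefficients:
  1 = 31 - 5×6
  ... = 285×(-5) + 31×(46)
Scale by -82: particular solution (410, -3772); reduce u mod 31: (7, -67).
General solution: u = 7 + 31t, v = -67 - 285t for integer t.
-38 ≤ 7 + 31t ≤ 722 gives t ∈ [-1, 23], which is 25 values.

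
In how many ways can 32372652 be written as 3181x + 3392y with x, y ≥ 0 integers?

3

gcd(3392, 3181):
  3392 = 1×3181 + 211
  3181 = 15×211 + 16
  211 = 13×16 + 3
  16 = 5×3 + 1
  3 = 3×1
so gcd(3392, 3181) = 1.
Back-substitute for Bézout coefficients:
  1 = 16 - 5×3
  ... = 3181×(1061) + 3392×(-995)
Scale by 32372652: one solution is (34347383772, -32210788740). Reduce x mod 3392: (1948, 7717).
General: x = 1948 + 3392t, y = 7717 - 3181t.
x ≥ 0 ⇒ t ≥ 0; y ≥ 0 ⇒ t ≤ 2. So t ∈ [0, 2]: 3 solutions.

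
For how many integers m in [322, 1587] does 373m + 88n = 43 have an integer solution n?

gcd(373, 88) = 1  (373 = 4*88 + 21, 88 = 4*21 + 4, 21 = 5*4 + 1, 4 = 4*1).
Back-substituting, 373*(21) + 88*(-89) = 1.
Scale by 43: particular solution (903, -3827); reduce m mod 88: (23, -97).
General solution: m = 23 + 88t, n = -97 - 373t for integer t.
322 ≤ 23 + 88t ≤ 1587 gives t ∈ [4, 17], which is 14 values.

14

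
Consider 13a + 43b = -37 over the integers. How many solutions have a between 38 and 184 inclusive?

gcd(43, 13) = 1.
By Bézout, 13*(10) + 43*(-3) = 1.
Particular solution: (17, -6).
General solution: a = 17 + 43t, b = -6 - 13t for integer t.
38 ≤ 17 + 43t ≤ 184 gives t ∈ [1, 3], which is 3 values.

3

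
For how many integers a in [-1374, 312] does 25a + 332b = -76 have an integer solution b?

gcd(332, 25) = 1.
By Bézout, 25*(93) + 332*(-7) = 1.
Particular solution: (236, -18).
General solution: a = 236 + 332t, b = -18 - 25t for integer t.
-1374 ≤ 236 + 332t ≤ 312 gives t ∈ [-4, 0], which is 5 values.

5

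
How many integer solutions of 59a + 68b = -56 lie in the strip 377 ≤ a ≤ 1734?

gcd(68, 59) = 1.
By Bézout, 59*(15) + 68*(-13) = 1.
Particular solution: (44, -39).
General solution: a = 44 + 68t, b = -39 - 59t for integer t.
377 ≤ 44 + 68t ≤ 1734 gives t ∈ [5, 24], which is 20 values.

20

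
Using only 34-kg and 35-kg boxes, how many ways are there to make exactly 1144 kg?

1

Need nonnegative integers with 34j + 35k = 1144.
gcd(34, 35) = 1, and 34·(-1) + 35·(1) = 1.
So (j₀, k₀) = (-1144, 1144); general j = -1144 + 35t, k = 1144 - 34t.
j ≥ 0 ⇒ t ≥ 33; k ≥ 0 ⇒ t ≤ 33. That's 1 value of t.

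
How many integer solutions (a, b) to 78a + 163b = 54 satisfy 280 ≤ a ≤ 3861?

gcd(163, 78) = 1.
By Bézout, 78*(23) + 163*(-11) = 1.
Particular solution: (101, -48).
General solution: a = 101 + 163t, b = -48 - 78t for integer t.
280 ≤ 101 + 163t ≤ 3861 gives t ∈ [2, 23], which is 22 values.

22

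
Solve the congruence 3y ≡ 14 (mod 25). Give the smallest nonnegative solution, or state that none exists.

13

gcd(25, 3) = 1  (25 = 8×3 + 1, 3 = 3×1).
1 divides 14, so solutions exist.
Back-substituting, 3×(-8) + 25×(1) = 1.
So 3×(-8) ≡ 1 (mod 25); multiply by 14: y ≡ -112 (mod 25).
Smallest nonnegative: y = -112 mod 25 = 13.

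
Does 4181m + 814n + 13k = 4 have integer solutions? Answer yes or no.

yes

gcd(4181, 814) = 37  (4181 = 5×814 + 111, 814 = 7×111 + 37, 111 = 3×37).
gcd(37, 13) = 1.
1 divides 4, so integer solutions exist.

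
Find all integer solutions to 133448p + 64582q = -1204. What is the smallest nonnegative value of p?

2864

gcd(133448, 64582) = 14  (133448 = 2×64582 + 4284, 64582 = 15×4284 + 322, 4284 = 13×322 + 98, 322 = 3×98 + 28, 98 = 3×28 + 14, 28 = 2×14).
14 divides -1204, so solutions exist.
Back-substituting, 133448×(2005) + 64582×(-4143) = 14.
Scale by -1204/14 = -86: (p₀, q₀) = (-172430, 356298).
General solution: p = -172430 + 4613t, q = 356298 - 9532t for integer t.
p ≥ 0: smallest is -172430 mod 4613 = 2864 (at t = 38), with q = -5918.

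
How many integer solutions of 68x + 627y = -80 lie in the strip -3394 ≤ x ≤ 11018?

23

gcd(627, 68) = 1  (627 = 9·68 + 15, 68 = 4·15 + 8, 15 = 1·8 + 7, 8 = 1·7 + 1, 7 = 7·1).
Back-substituting, 68·(83) + 627·(-9) = 1.
Scale by -80: particular solution (-6640, 720); reduce x mod 627: (257, -28).
General solution: x = 257 + 627t, y = -28 - 68t for integer t.
-3394 ≤ 257 + 627t ≤ 11018 gives t ∈ [-5, 17], which is 23 values.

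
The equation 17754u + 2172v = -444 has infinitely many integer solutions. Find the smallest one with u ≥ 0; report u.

gcd(17754, 2172) = 6.
6 divides -444, so solutions exist.
By Bézout, 17754*(23) + 2172*(-188) = 6.
Scale by -444/6 = -74: (u₀, v₀) = (-1702, 13912).
General solution: u = -1702 + 362t, v = 13912 - 2959t for integer t.
u ≥ 0: smallest is -1702 mod 362 = 108 (at t = 5), with v = -883.

108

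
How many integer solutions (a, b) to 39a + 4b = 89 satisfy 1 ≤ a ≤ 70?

gcd(39, 4) = 1.
By Bézout, 39×(-1) + 4×(10) = 1.
Particular solution: (3, -7).
General solution: a = 3 + 4t, b = -7 - 39t for integer t.
1 ≤ 3 + 4t ≤ 70 gives t ∈ [0, 16], which is 17 values.

17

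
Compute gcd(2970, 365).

gcd(2970, 365):
  2970 = 8*365 + 50
  365 = 7*50 + 15
  50 = 3*15 + 5
  15 = 3*5
so gcd(2970, 365) = 5.

5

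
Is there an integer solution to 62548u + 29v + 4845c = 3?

gcd(62548, 29):
  62548 = 2156×29 + 24
  29 = 1×24 + 5
  24 = 4×5 + 4
  5 = 1×4 + 1
  4 = 4×1
so gcd(62548, 29) = 1.
gcd(1, 4845) = 1.
1 divides 3, so integer solutions exist.

yes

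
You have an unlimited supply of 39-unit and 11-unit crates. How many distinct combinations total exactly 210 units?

1

Need nonnegative integers with 39j + 11k = 210.
gcd(39, 11) = 1, and 39·(2) + 11·(-7) = 1.
So (j₀, k₀) = (420, -1470); general j = 420 + 11t, k = -1470 - 39t.
j ≥ 0 ⇒ t ≥ -38; k ≥ 0 ⇒ t ≤ -38. That's 1 value of t.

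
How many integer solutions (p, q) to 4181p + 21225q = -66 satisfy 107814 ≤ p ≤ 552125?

21

gcd(21225, 4181) = 1.
By Bézout, 4181*(4046) + 21225*(-797) = 1.
Particular solution: (8889, -1751).
General solution: p = 8889 + 21225t, q = -1751 - 4181t for integer t.
107814 ≤ 8889 + 21225t ≤ 552125 gives t ∈ [5, 25], which is 21 values.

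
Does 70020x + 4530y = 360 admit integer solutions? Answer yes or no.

yes

gcd(70020, 4530) = 30  (70020 = 15·4530 + 2070, 4530 = 2·2070 + 390, 2070 = 5·390 + 120, 390 = 3·120 + 30, 120 = 4·30).
30 divides 360, so integer solutions exist.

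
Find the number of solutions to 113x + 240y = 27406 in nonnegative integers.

1

gcd(240, 113) = 1  (240 = 2*113 + 14, 113 = 8*14 + 1, 14 = 14*1).
Back-substituting, 113*(17) + 240*(-8) = 1.
Scale by 27406: one solution is (465902, -219248). Reduce x mod 240: (62, 85).
General: x = 62 + 240t, y = 85 - 113t.
x ≥ 0 ⇒ t ≥ 0; y ≥ 0 ⇒ t ≤ 0. So t ∈ [0, 0]: 1 solution.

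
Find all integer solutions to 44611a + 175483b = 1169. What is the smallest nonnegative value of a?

gcd(175483, 44611):
  175483 = 3·44611 + 41650
  44611 = 1·41650 + 2961
  41650 = 14·2961 + 196
  2961 = 15·196 + 21
  196 = 9·21 + 7
  21 = 3·7
so gcd(175483, 44611) = 7.
7 divides 1169, so solutions exist.
Back-substitute for Bézout coefficients:
  7 = 196 - 9·21
  ... = 44611·(-8060) + 175483·(2049)
Scale by 1169/7 = 167: (a₀, b₀) = (-1346020, 342183).
General solution: a = -1346020 + 25069t, b = 342183 - 6373t for integer t.
a ≥ 0: smallest is -1346020 mod 25069 = 7706 (at t = 54), with b = -1959.

7706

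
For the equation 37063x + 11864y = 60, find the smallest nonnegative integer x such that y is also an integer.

gcd(37063, 11864):
  37063 = 3×11864 + 1471
  11864 = 8×1471 + 96
  1471 = 15×96 + 31
  96 = 3×31 + 3
  31 = 10×3 + 1
  3 = 3×1
so gcd(37063, 11864) = 1.
1 divides 60, so solutions exist.
Back-substitute for Bézout coefficients:
  1 = 31 - 10×3
  ... = 37063×(3831) + 11864×(-11968)
Scale by 60/1 = 60: (x₀, y₀) = (229860, -718080).
General solution: x = 229860 + 11864t, y = -718080 - 37063t for integer t.
x ≥ 0: smallest is 229860 mod 11864 = 4444 (at t = -19), with y = -13883.

4444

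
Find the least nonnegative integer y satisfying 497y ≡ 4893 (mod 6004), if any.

gcd(6004, 497) = 1.
1 divides 4893, so solutions exist.
By Bézout, 497*(-1051) + 6004*(87) = 1.
So 497*(-1051) ≡ 1 (mod 6004); multiply by 4893: y ≡ -5142543 (mod 6004).
Smallest nonnegative: y = -5142543 mod 6004 = 2885.

2885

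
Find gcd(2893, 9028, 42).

gcd(9028, 2893):
  9028 = 3·2893 + 349
  2893 = 8·349 + 101
  349 = 3·101 + 46
  101 = 2·46 + 9
  46 = 5·9 + 1
  9 = 9·1
so gcd(9028, 2893) = 1.
gcd(1, 42) = 1.

1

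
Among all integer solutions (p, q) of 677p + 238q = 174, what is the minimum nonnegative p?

214

gcd(677, 238):
  677 = 2*238 + 201
  238 = 1*201 + 37
  201 = 5*37 + 16
  37 = 2*16 + 5
  16 = 3*5 + 1
  5 = 5*1
so gcd(677, 238) = 1.
1 divides 174, so solutions exist.
Back-substitute for Bézout coefficients:
  1 = 16 - 3*5
  ... = 677*(45) + 238*(-128)
Scale by 174/1 = 174: (p₀, q₀) = (7830, -22272).
General solution: p = 7830 + 238t, q = -22272 - 677t for integer t.
p ≥ 0: smallest is 7830 mod 238 = 214 (at t = -32), with q = -608.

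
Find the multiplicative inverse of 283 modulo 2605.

gcd(2605, 283) = 1  (2605 = 9*283 + 58, 283 = 4*58 + 51, 58 = 1*51 + 7, 51 = 7*7 + 2, 7 = 3*2 + 1, 2 = 2*1).
Back-substituting, 283*(-1123) + 2605*(122) = 1.
So 283*-1123 ≡ 1 (mod 2605), and -1123 mod 2605 = 1482.

1482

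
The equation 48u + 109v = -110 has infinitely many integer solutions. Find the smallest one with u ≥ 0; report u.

gcd(109, 48) = 1  (109 = 2·48 + 13, 48 = 3·13 + 9, 13 = 1·9 + 4, 9 = 2·4 + 1, 4 = 4·1).
1 divides -110, so solutions exist.
Back-substituting, 48·(25) + 109·(-11) = 1.
Scale by -110/1 = -110: (u₀, v₀) = (-2750, 1210).
General solution: u = -2750 + 109t, v = 1210 - 48t for integer t.
u ≥ 0: smallest is -2750 mod 109 = 84 (at t = 26), with v = -38.

84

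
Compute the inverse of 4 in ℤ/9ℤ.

gcd(9, 4) = 1  (9 = 2×4 + 1, 4 = 4×1).
Back-substituting, 4×(-2) + 9×(1) = 1.
So 4×-2 ≡ 1 (mod 9), and -2 mod 9 = 7.

7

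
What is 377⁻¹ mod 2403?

gcd(2403, 377) = 1  (2403 = 6·377 + 141, 377 = 2·141 + 95, 141 = 1·95 + 46, 95 = 2·46 + 3, 46 = 15·3 + 1, 3 = 3·1).
Back-substituting, 377·(-784) + 2403·(123) = 1.
So 377·-784 ≡ 1 (mod 2403), and -784 mod 2403 = 1619.

1619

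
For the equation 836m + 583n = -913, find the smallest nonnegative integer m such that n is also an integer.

1

gcd(836, 583):
  836 = 1*583 + 253
  583 = 2*253 + 77
  253 = 3*77 + 22
  77 = 3*22 + 11
  22 = 2*11
so gcd(836, 583) = 11.
11 divides -913, so solutions exist.
Back-substitute for Bézout coefficients:
  11 = 77 - 3*22
  ... = 836*(-23) + 583*(33)
Scale by -913/11 = -83: (m₀, n₀) = (1909, -2739).
General solution: m = 1909 + 53t, n = -2739 - 76t for integer t.
m ≥ 0: smallest is 1909 mod 53 = 1 (at t = -36), with n = -3.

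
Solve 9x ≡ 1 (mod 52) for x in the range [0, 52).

gcd(52, 9) = 1  (52 = 5×9 + 7, 9 = 1×7 + 2, 7 = 3×2 + 1, 2 = 2×1).
Back-substituting, 9×(-23) + 52×(4) = 1.
So 9×-23 ≡ 1 (mod 52), and -23 mod 52 = 29.

29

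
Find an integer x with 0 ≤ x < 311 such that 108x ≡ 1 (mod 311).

gcd(311, 108) = 1  (311 = 2*108 + 95, 108 = 1*95 + 13, 95 = 7*13 + 4, 13 = 3*4 + 1, 4 = 4*1).
Back-substituting, 108*(72) + 311*(-25) = 1.
So 108*72 ≡ 1 (mod 311), and 72 mod 311 = 72.

72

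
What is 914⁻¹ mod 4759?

gcd(4759, 914) = 1.
By Bézout, 914×(-1536) + 4759×(295) = 1.
So 914×-1536 ≡ 1 (mod 4759), and -1536 mod 4759 = 3223.

3223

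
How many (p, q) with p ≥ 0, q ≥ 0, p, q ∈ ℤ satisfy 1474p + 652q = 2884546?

6

gcd(1474, 652) = 2.
By Bézout, 1474*(-23) + 652*(52) = 2.
One solution: (177, 4024).
General: p = 177 + 326t, q = 4024 - 737t.
p ≥ 0 ⇒ t ≥ 0; q ≥ 0 ⇒ t ≤ 5. So t ∈ [0, 5]: 6 solutions.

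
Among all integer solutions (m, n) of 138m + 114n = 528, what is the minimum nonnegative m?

gcd(138, 114):
  138 = 1·114 + 24
  114 = 4·24 + 18
  24 = 1·18 + 6
  18 = 3·6
so gcd(138, 114) = 6.
6 divides 528, so solutions exist.
Back-substitute for Bézout coefficients:
  6 = 24 - 1·18
  ... = 138·(5) + 114·(-6)
Scale by 528/6 = 88: (m₀, n₀) = (440, -528).
General solution: m = 440 + 19t, n = -528 - 23t for integer t.
m ≥ 0: smallest is 440 mod 19 = 3 (at t = -23), with n = 1.

3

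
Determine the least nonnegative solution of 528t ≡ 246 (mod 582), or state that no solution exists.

gcd(582, 528) = 6  (582 = 1×528 + 54, 528 = 9×54 + 42, 54 = 1×42 + 12, 42 = 3×12 + 6, 12 = 2×6).
6 divides 246, so solutions exist.
Back-substituting, 528×(43) + 582×(-39) = 6.
So 528×(43) ≡ 6 (mod 582); multiply by 41: t ≡ 1763 (mod 97).
Smallest nonnegative: t = 1763 mod 97 = 17.

17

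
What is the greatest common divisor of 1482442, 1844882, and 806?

gcd(1844882, 1482442) = 26  (1844882 = 1×1482442 + 362440, 1482442 = 4×362440 + 32682, 362440 = 11×32682 + 2938, 32682 = 11×2938 + 364, 2938 = 8×364 + 26, 364 = 14×26).
gcd(26, 806) = 26.

26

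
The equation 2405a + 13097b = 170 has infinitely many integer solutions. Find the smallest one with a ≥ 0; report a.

gcd(13097, 2405) = 1  (13097 = 5·2405 + 1072, 2405 = 2·1072 + 261, 1072 = 4·261 + 28, 261 = 9·28 + 9, 28 = 3·9 + 1, 9 = 9·1).
1 divides 170, so solutions exist.
Back-substituting, 2405·(-1405) + 13097·(258) = 1.
Scale by 170/1 = 170: (a₀, b₀) = (-238850, 43860).
General solution: a = -238850 + 13097t, b = 43860 - 2405t for integer t.
a ≥ 0: smallest is -238850 mod 13097 = 9993 (at t = 19), with b = -1835.

9993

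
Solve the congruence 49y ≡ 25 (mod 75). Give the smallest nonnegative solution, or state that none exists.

25

gcd(75, 49) = 1.
1 divides 25, so solutions exist.
By Bézout, 49×(-26) + 75×(17) = 1.
So 49×(-26) ≡ 1 (mod 75); multiply by 25: y ≡ -650 (mod 75).
Smallest nonnegative: y = -650 mod 75 = 25.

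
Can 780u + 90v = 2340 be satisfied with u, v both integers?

yes

gcd(780, 90) = 30.
30 divides 2340, so integer solutions exist.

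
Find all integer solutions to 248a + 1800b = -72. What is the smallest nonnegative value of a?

36

gcd(1800, 248) = 8  (1800 = 7*248 + 64, 248 = 3*64 + 56, 64 = 1*56 + 8, 56 = 7*8).
8 divides -72, so solutions exist.
Back-substituting, 248*(-29) + 1800*(4) = 8.
Scale by -72/8 = -9: (a₀, b₀) = (261, -36).
General solution: a = 261 + 225t, b = -36 - 31t for integer t.
a ≥ 0: smallest is 261 mod 225 = 36 (at t = -1), with b = -5.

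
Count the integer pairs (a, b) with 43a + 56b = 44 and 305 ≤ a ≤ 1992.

gcd(56, 43):
  56 = 1×43 + 13
  43 = 3×13 + 4
  13 = 3×4 + 1
  4 = 4×1
so gcd(56, 43) = 1.
Back-substitute for Bézout coefficients:
  1 = 13 - 3×4
  ... = 43×(-13) + 56×(10)
Scale by 44: particular solution (-572, 440); reduce a mod 56: (44, -33).
General solution: a = 44 + 56t, b = -33 - 43t for integer t.
305 ≤ 44 + 56t ≤ 1992 gives t ∈ [5, 34], which is 30 values.

30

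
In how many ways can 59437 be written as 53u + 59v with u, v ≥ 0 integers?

19

gcd(59, 53) = 1.
By Bézout, 53*(-10) + 59*(9) = 1.
One solution: (55, 958).
General: u = 55 + 59t, v = 958 - 53t.
u ≥ 0 ⇒ t ≥ 0; v ≥ 0 ⇒ t ≤ 18. So t ∈ [0, 18]: 19 solutions.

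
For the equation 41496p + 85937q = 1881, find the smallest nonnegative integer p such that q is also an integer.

gcd(85937, 41496) = 19  (85937 = 2*41496 + 2945, 41496 = 14*2945 + 266, 2945 = 11*266 + 19, 266 = 14*19).
19 divides 1881, so solutions exist.
Back-substituting, 41496*(-321) + 85937*(155) = 19.
Scale by 1881/19 = 99: (p₀, q₀) = (-31779, 15345).
General solution: p = -31779 + 4523t, q = 15345 - 2184t for integer t.
p ≥ 0: smallest is -31779 mod 4523 = 4405 (at t = 8), with q = -2127.

4405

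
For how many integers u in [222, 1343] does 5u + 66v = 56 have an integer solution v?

17

gcd(66, 5):
  66 = 13*5 + 1
  5 = 5*1
so gcd(66, 5) = 1.
Back-substitute for Bézout coefficients:
  1 = 66 - 13*5
  ... = 5*(-13) + 66*(1)
Scale by 56: particular solution (-728, 56); reduce u mod 66: (64, -4).
General solution: u = 64 + 66t, v = -4 - 5t for integer t.
222 ≤ 64 + 66t ≤ 1343 gives t ∈ [3, 19], which is 17 values.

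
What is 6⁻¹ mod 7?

6

gcd(7, 6):
  7 = 1·6 + 1
  6 = 6·1
so gcd(7, 6) = 1.
Back-substitute for Bézout coefficients:
  1 = 7 - 1·6
  ... = 6·(-1) + 7·(1)
So 6·-1 ≡ 1 (mod 7), and -1 mod 7 = 6.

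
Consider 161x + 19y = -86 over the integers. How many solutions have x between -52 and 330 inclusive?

gcd(161, 19):
  161 = 8·19 + 9
  19 = 2·9 + 1
  9 = 9·1
so gcd(161, 19) = 1.
Back-substitute for Bézout coefficients:
  1 = 19 - 2·9
  ... = 161·(-2) + 19·(17)
Scale by -86: particular solution (172, -1462); reduce x mod 19: (1, -13).
General solution: x = 1 + 19t, y = -13 - 161t for integer t.
-52 ≤ 1 + 19t ≤ 330 gives t ∈ [-2, 17], which is 20 values.

20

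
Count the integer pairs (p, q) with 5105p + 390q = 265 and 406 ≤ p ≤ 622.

3

gcd(5105, 390):
  5105 = 13*390 + 35
  390 = 11*35 + 5
  35 = 7*5
so gcd(5105, 390) = 5.
Back-substitute for Bézout coefficients:
  5 = 390 - 11*35
  ... = 5105*(-11) + 390*(144)
Scale by 53: particular solution (-583, 7632); reduce p mod 78: (41, -536).
General solution: p = 41 + 78t, q = -536 - 1021t for integer t.
406 ≤ 41 + 78t ≤ 622 gives t ∈ [5, 7], which is 3 values.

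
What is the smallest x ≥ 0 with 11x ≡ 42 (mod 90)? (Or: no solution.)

12

gcd(90, 11) = 1.
1 divides 42, so solutions exist.
By Bézout, 11·(41) + 90·(-5) = 1.
So 11·(41) ≡ 1 (mod 90); multiply by 42: x ≡ 1722 (mod 90).
Smallest nonnegative: x = 1722 mod 90 = 12.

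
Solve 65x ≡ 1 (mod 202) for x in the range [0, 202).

115

gcd(202, 65):
  202 = 3×65 + 7
  65 = 9×7 + 2
  7 = 3×2 + 1
  2 = 2×1
so gcd(202, 65) = 1.
Back-substitute for Bézout coefficients:
  1 = 7 - 3×2
  ... = 65×(-87) + 202×(28)
So 65×-87 ≡ 1 (mod 202), and -87 mod 202 = 115.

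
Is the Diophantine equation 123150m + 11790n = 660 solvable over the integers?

yes

gcd(123150, 11790) = 30  (123150 = 10*11790 + 5250, 11790 = 2*5250 + 1290, 5250 = 4*1290 + 90, 1290 = 14*90 + 30, 90 = 3*30).
30 divides 660, so integer solutions exist.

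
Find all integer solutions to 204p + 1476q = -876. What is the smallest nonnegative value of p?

gcd(1476, 204) = 12  (1476 = 7×204 + 48, 204 = 4×48 + 12, 48 = 4×12).
12 divides -876, so solutions exist.
Back-substituting, 204×(29) + 1476×(-4) = 12.
Scale by -876/12 = -73: (p₀, q₀) = (-2117, 292).
General solution: p = -2117 + 123t, q = 292 - 17t for integer t.
p ≥ 0: smallest is -2117 mod 123 = 97 (at t = 18), with q = -14.

97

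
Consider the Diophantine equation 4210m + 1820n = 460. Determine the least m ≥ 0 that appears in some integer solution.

4

gcd(4210, 1820):
  4210 = 2*1820 + 570
  1820 = 3*570 + 110
  570 = 5*110 + 20
  110 = 5*20 + 10
  20 = 2*10
so gcd(4210, 1820) = 10.
10 divides 460, so solutions exist.
Back-substitute for Bézout coefficients:
  10 = 110 - 5*20
  ... = 4210*(-83) + 1820*(192)
Scale by 460/10 = 46: (m₀, n₀) = (-3818, 8832).
General solution: m = -3818 + 182t, n = 8832 - 421t for integer t.
m ≥ 0: smallest is -3818 mod 182 = 4 (at t = 21), with n = -9.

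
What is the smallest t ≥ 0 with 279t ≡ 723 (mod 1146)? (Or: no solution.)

gcd(1146, 279) = 3  (1146 = 4×279 + 30, 279 = 9×30 + 9, 30 = 3×9 + 3, 9 = 3×3).
3 divides 723, so solutions exist.
Back-substituting, 279×(-115) + 1146×(28) = 3.
So 279×(-115) ≡ 3 (mod 1146); multiply by 241: t ≡ -27715 (mod 382).
Smallest nonnegative: t = -27715 mod 382 = 171.

171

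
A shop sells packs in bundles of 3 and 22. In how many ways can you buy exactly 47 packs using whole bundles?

Need nonnegative integers with 3j + 22k = 47.
gcd(3, 22) = 1, and 3·(-7) + 22·(1) = 1.
So (j₀, k₀) = (-329, 47); general j = -329 + 22t, k = 47 - 3t.
j ≥ 0 ⇒ t ≥ 15; k ≥ 0 ⇒ t ≤ 15. That's 1 value of t.

1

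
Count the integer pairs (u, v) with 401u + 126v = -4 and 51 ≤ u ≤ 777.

6

gcd(401, 126) = 1  (401 = 3·126 + 23, 126 = 5·23 + 11, 23 = 2·11 + 1, 11 = 11·1).
Back-substituting, 401·(11) + 126·(-35) = 1.
Scale by -4: particular solution (-44, 140); reduce u mod 126: (82, -261).
General solution: u = 82 + 126t, v = -261 - 401t for integer t.
51 ≤ 82 + 126t ≤ 777 gives t ∈ [0, 5], which is 6 values.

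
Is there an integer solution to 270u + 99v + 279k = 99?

gcd(270, 99) = 9  (270 = 2·99 + 72, 99 = 1·72 + 27, 72 = 2·27 + 18, 27 = 1·18 + 9, 18 = 2·9).
gcd(9, 279) = 9.
9 divides 99, so integer solutions exist.

yes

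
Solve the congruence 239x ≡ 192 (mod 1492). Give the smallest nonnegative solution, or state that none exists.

gcd(1492, 239) = 1.
1 divides 192, so solutions exist.
By Bézout, 239*(643) + 1492*(-103) = 1.
So 239*(643) ≡ 1 (mod 1492); multiply by 192: x ≡ 123456 (mod 1492).
Smallest nonnegative: x = 123456 mod 1492 = 1112.

1112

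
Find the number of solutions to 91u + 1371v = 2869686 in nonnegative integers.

gcd(1371, 91) = 1  (1371 = 15*91 + 6, 91 = 15*6 + 1, 6 = 6*1).
Back-substituting, 91*(226) + 1371*(-15) = 1.
Scale by 2869686: one solution is (648549036, -43045290). Reduce u mod 1371: (228, 2078).
General: u = 228 + 1371t, v = 2078 - 91t.
u ≥ 0 ⇒ t ≥ 0; v ≥ 0 ⇒ t ≤ 22. So t ∈ [0, 22]: 23 solutions.

23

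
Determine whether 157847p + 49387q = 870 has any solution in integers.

yes

gcd(157847, 49387) = 29  (157847 = 3×49387 + 9686, 49387 = 5×9686 + 957, 9686 = 10×957 + 116, 957 = 8×116 + 29, 116 = 4×29).
29 divides 870, so integer solutions exist.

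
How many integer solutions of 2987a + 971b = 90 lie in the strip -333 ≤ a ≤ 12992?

gcd(2987, 971) = 1.
By Bézout, 2987×(-433) + 971×(1332) = 1.
Particular solution: (841, -2587).
General solution: a = 841 + 971t, b = -2587 - 2987t for integer t.
-333 ≤ 841 + 971t ≤ 12992 gives t ∈ [-1, 12], which is 14 values.

14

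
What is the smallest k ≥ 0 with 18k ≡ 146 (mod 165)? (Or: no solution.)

gcd(165, 18) = 3  (165 = 9×18 + 3, 18 = 6×3).
3 does not divide 146, so the congruence has no solution.

no solution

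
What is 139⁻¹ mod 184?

gcd(184, 139) = 1.
By Bézout, 139·(-45) + 184·(34) = 1.
So 139·-45 ≡ 1 (mod 184), and -45 mod 184 = 139.

139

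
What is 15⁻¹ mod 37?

gcd(37, 15):
  37 = 2×15 + 7
  15 = 2×7 + 1
  7 = 7×1
so gcd(37, 15) = 1.
Back-substitute for Bézout coefficients:
  1 = 15 - 2×7
  ... = 15×(5) + 37×(-2)
So 15×5 ≡ 1 (mod 37), and 5 mod 37 = 5.

5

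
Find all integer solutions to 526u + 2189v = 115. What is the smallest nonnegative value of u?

1411

gcd(2189, 526) = 1  (2189 = 4*526 + 85, 526 = 6*85 + 16, 85 = 5*16 + 5, 16 = 3*5 + 1, 5 = 5*1).
1 divides 115, so solutions exist.
Back-substituting, 526*(412) + 2189*(-99) = 1.
Scale by 115/1 = 115: (u₀, v₀) = (47380, -11385).
General solution: u = 47380 + 2189t, v = -11385 - 526t for integer t.
u ≥ 0: smallest is 47380 mod 2189 = 1411 (at t = -21), with v = -339.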